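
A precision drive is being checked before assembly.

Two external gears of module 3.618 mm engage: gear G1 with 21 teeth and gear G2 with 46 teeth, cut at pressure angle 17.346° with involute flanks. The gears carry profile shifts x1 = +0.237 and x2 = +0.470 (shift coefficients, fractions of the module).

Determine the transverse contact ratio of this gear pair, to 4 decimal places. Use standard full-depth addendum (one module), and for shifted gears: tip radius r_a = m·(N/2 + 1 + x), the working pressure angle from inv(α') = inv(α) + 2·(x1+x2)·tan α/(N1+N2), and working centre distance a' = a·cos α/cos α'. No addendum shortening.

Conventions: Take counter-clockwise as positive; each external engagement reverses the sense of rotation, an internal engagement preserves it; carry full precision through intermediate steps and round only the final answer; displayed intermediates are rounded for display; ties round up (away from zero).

1.6453

class = single-mesh tooth geometry [involute pair 21T × 46T, m = 3.618]
base radii: r_b1 = 36.261327, r_b2 = 79.429572
tip radii: r_a1 = 42.464466, r_a2 = 88.532460
inv(α') = inv(17.346°) + 2·(+0.237+0.470)·tan α/(21+46) = 0.01619337  ⇒  α' = 20.54138°
a' = a·cos α / cos α' = 121.2030·cos 17.346°/cos 20.54138° = 123.546081
action lengths: √(r_a1²−r_b1²) = 22.098576, √(r_a2²−r_b2²) = 39.101656
base pitch p_b = π·m·cos α = 10.849364
CR = (22.098576 + 39.101656 − 123.546081·sin 20.54138°)/10.849364 = 1.645250
contact ratio ≈ 1.6453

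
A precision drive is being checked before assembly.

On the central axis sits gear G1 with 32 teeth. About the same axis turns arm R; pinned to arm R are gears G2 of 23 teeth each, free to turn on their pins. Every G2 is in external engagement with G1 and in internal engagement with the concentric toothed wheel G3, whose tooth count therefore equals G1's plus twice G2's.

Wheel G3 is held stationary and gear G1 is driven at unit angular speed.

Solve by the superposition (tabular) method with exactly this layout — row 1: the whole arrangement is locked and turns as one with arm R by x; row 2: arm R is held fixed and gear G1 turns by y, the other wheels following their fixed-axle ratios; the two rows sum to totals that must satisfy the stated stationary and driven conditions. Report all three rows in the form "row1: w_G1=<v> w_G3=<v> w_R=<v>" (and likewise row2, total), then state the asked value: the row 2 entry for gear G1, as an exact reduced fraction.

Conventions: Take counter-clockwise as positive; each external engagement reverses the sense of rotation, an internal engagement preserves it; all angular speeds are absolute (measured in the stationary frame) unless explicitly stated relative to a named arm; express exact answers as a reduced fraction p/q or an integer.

class = planetary set [G3 = 32+2·23 = 78; Willis about the carrier]
row 1 (train locked, turned with arm): all members turn x
row 2: sun turns y, ring = −(32/78)·y, arm 0
boundary: total ω_ring = x − (32/78)·y = 0 and total ω_sun = x + y = 1  ⇒  y = 39/55, x = 16/55
row 2 ring = −(32/78)·39/55 = -16/55
totals (row 1 + row 2): sun 16/55 + 39/55 = 1, ring 16/55 + (-16/55) = 0, arm 16/55 + 0 = 16/55
asked cell (row2, sun) = 39/55

row1: w_G1=16/55 w_G3=16/55 w_R=16/55
row2: w_G1=39/55 w_G3=-16/55 w_R=0
total: w_G1=1 w_G3=0 w_R=16/55
asked value: 39/55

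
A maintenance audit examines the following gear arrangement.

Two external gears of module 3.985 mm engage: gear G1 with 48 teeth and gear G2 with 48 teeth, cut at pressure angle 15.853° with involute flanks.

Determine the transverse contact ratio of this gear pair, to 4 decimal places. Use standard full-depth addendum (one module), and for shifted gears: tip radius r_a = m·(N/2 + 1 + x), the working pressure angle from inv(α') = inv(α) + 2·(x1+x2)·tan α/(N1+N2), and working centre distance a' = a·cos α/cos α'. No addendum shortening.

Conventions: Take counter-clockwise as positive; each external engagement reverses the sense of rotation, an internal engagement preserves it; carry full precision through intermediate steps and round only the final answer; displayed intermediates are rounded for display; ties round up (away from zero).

recognized (one external pair, fixed centres): single-mesh tooth geometry, m = 3.985, N1 = 48, N2 = 48
base radii: r_b1 = 92.002401, r_b2 = 92.002401
tip radii: r_a1 = 99.625000, r_a2 = 99.625000
no profile shift: α' = α, a' = a
action lengths: √(r_a1²−r_b1²) = 38.219090, √(r_a2²−r_b2²) = 38.219090
base pitch p_b = π·m·cos α = 12.043086
CR = (38.219090 + 38.219090 − 191.280000·sin 15.85300°)/12.043086 = 2.008304
contact ratio ≈ 2.0083

2.0083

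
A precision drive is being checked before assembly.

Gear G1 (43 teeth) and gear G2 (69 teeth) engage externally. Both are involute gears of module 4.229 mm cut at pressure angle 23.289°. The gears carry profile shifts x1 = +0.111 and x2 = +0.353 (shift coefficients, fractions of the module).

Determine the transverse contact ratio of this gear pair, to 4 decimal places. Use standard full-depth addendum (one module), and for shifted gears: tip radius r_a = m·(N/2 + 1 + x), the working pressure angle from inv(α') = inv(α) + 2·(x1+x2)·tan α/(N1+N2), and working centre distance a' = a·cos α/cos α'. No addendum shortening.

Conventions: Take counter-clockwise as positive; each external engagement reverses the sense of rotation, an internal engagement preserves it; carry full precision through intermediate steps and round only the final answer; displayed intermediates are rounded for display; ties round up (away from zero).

1.5652

topology: single-mesh involute geometry — m = 4.229, 43T/69T pair
base radii: r_b1 = 83.515263, r_b2 = 134.012863
tip radii: r_a1 = 95.621919, r_a2 = 151.622337
inv(α') = inv(23.289°) + 2·(+0.111+0.353)·tan α/(43+69) = 0.02753724  ⇒  α' = 24.33786°
a' = a·cos α / cos α' = 236.8240·cos 23.289°/cos 24.33786° = 238.745122
action lengths: √(r_a1²−r_b1²) = 46.569865, √(r_a2²−r_b2²) = 70.921686
base pitch p_b = π·m·cos α = 12.203299
CR = (46.569865 + 70.921686 − 238.745122·sin 24.33786°)/12.203299 = 1.565213
contact ratio ≈ 1.5652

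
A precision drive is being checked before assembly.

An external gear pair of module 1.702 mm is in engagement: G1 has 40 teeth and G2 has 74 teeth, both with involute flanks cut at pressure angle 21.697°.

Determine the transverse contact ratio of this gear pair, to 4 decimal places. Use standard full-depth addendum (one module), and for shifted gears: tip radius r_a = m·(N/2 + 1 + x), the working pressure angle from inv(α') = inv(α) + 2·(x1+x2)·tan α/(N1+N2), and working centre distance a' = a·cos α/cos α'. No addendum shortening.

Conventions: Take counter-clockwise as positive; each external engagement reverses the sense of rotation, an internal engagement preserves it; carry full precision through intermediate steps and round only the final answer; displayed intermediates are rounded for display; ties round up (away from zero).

1.6780

topology: single-mesh involute geometry — m = 1.702, 40T/74T pair
base radii: r_b1 = 31.628332, r_b2 = 58.512414
tip radii: r_a1 = 35.742000, r_a2 = 64.676000
no profile shift: α' = α, a' = a
action lengths: √(r_a1²−r_b1²) = 16.647498, √(r_a2²−r_b2²) = 27.555080
base pitch p_b = π·m·cos α = 4.968167
CR = (16.647498 + 27.555080 − 97.014000·sin 21.69700°)/4.968167 = 1.678021
contact ratio ≈ 1.6780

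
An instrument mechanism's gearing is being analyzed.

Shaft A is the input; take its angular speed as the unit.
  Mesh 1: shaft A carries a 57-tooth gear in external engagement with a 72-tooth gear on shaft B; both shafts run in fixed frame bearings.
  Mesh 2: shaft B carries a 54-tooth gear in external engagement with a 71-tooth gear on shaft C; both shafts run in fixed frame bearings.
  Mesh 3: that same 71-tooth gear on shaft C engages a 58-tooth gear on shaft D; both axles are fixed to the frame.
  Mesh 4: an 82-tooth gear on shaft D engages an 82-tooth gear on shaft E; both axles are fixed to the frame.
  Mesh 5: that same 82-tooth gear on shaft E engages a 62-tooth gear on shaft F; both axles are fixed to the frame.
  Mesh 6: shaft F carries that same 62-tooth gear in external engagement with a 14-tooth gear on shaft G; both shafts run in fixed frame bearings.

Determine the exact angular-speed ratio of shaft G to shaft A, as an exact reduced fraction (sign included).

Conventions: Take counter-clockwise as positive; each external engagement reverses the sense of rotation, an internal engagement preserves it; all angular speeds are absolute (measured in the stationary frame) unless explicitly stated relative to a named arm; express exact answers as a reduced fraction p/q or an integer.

class = fixed-axis compound train [6 meshes; 6 ratios multiply, 6 sense flips]
mesh 1 [57T→72T]: running ratio 19/24, sense −
mesh 2 [54T→71T]: running ratio 171/284, sense +
mesh 3 [71T→58T]: running ratio 171/232, sense −
mesh 4 [82T→82T]: running ratio 171/232, sense +
mesh 5 [82T→62T]: running ratio 7011/7192, sense −
mesh 6 [62T→14T]: running ratio 7011/1624, sense +
ω_out/ω_in = 7011/1624

7011/1624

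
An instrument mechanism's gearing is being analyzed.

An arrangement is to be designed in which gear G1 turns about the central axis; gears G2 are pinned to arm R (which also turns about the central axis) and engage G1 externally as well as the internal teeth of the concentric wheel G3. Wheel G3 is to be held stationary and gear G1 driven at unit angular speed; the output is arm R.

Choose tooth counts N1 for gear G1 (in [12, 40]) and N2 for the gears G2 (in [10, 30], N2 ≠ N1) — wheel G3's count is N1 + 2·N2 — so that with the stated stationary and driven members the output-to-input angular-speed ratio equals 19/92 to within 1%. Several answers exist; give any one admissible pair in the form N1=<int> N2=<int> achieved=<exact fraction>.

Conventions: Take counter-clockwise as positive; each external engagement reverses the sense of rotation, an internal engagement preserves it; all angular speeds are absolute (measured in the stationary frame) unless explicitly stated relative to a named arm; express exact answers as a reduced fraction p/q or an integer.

topology: planetary set — design target 19/92, arm = carrier (Willis)
Willis with ω_ring = 0: ω_arm/ω_sun = N1/(N1+N3); set equal to 19/92  ⇒  N3/N1 = 1/(19/92) − 1 = 73/19
N3 = N1 + 2·N2  ⇒  N2/N1 = (N3/N1 − 1)/2 = (73/19 − 1)/2 = 27/19
smallest multiple with N1 ≥ 12 and N2 ≥ 10: k = 1  ⇒  N1 = 1·19 = 19, N2 = 1·27 = 27 (N1 ≤ 40, N2 ≤ 30, N2 ≠ N1 ✓), N3 = 19 + 2·27 = 73
check: N1/(N1+N3) with N1 = 19, N3 = 73 gives 19/92; |achieved − target| = 0 ≤ 19/9200 ✓

N1=19 N2=27 achieved=19/92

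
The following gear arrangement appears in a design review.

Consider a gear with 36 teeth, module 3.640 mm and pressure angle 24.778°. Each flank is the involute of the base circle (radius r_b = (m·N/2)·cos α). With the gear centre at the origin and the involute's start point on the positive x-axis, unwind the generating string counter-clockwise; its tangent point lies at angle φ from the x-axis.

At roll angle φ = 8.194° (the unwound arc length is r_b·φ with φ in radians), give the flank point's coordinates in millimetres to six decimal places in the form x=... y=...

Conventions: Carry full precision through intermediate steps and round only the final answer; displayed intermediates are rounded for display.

single-mesh involute tooth geometry (36T wheel at module 3.640)
pitch radius r_p = m·N/2 = 3.640·36/2 = 65.520000
base radius r_b = r_p·cos α = 65.520000·cos 24.778° = 59.488129
roll angle φ = 8.194° = 0.14301228 rad
x = r_b·(cos φ + φ·sin φ) = 60.093362
y = r_b·(sin φ − φ·cos φ) = 0.057882

x=60.093362 y=0.057882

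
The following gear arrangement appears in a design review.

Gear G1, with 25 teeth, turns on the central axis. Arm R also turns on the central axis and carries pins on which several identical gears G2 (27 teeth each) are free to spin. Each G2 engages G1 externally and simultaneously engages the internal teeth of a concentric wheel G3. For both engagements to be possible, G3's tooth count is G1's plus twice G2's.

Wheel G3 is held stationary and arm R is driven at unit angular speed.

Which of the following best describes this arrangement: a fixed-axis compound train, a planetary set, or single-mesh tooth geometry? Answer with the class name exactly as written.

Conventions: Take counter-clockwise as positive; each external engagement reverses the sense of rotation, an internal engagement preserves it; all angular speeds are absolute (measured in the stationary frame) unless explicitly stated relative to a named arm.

planetary set

planetary set (25T centre, 27T on arm, 79T internal) — Willis relation
classification: planetary set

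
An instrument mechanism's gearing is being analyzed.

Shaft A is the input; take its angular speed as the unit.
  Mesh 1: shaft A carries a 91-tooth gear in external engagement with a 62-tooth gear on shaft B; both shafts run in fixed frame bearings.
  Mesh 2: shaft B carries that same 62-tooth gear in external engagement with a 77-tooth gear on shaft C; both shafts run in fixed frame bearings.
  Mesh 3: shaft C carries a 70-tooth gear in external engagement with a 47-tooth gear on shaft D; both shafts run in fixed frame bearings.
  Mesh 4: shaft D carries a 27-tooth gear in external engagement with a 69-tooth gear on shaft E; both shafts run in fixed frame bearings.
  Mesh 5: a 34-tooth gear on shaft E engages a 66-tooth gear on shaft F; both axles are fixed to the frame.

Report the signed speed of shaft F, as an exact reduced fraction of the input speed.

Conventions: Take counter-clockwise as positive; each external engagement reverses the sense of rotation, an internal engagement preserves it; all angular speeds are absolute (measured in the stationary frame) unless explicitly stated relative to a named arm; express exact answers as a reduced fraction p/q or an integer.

5-mesh fixed-axis compound train (all bearings frame-fixed)
mesh 1 [91T→62T]: |ω|/ω_in = 1×91/62 = 91/62, sense flips to −
mesh 2 [62T→77T]: |ω|/ω_in = (91/62)×62/77 = 13/11, sense flips to +
mesh 3 [70T→47T]: |ω|/ω_in = (13/11)×70/47 = 910/517, sense flips to −
mesh 4 [27T→69T]: |ω|/ω_in = (910/517)×27/69 = 8190/11891, sense flips to +
mesh 5 [34T→66T]: |ω|/ω_in = (8190/11891)×34/66 = 46410/130801, sense flips to −
signed output speed (× input speed) = -46410/130801

-46410/130801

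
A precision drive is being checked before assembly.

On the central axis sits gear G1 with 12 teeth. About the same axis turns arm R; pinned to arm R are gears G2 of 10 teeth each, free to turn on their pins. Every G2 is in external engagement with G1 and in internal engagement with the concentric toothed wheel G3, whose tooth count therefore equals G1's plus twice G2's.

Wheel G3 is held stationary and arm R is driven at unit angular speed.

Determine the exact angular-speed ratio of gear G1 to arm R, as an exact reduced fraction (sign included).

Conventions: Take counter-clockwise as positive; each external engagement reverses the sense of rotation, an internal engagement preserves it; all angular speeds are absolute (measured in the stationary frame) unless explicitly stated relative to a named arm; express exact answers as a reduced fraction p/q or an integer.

11/3

planetary set (12T centre, 10T on arm, 32T internal) — Willis relation
ring teeth: 12 + 2·10 = 32
12(ω_sun−ω_arm) = −32(ω_ring−ω_arm),  ω_ring = 0, ω_arm = 1
ω_sun = 1 − (32/12)(0−1) = 11/3
ω_out/ω_in = 11/3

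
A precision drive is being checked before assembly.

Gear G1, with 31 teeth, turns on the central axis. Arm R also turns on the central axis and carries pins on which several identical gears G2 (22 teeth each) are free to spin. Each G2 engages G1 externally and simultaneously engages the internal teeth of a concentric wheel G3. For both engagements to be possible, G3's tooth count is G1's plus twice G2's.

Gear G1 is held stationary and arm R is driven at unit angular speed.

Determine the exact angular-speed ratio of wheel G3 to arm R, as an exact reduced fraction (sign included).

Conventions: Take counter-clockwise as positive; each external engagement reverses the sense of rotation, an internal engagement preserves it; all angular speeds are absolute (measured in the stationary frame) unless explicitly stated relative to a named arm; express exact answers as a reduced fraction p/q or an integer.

106/75

topology: planetary set — G1 31T / G2 22T / G3 75T, arm = carrier (Willis)
ring teeth: 31 + 2·22 = 75
31(ω_sun−ω_arm) = −75(ω_ring−ω_arm),  ω_sun = 0, ω_arm = 1
ω_ring = 1 − (31/75)(0−1) = 106/75
ω_out/ω_in = 106/75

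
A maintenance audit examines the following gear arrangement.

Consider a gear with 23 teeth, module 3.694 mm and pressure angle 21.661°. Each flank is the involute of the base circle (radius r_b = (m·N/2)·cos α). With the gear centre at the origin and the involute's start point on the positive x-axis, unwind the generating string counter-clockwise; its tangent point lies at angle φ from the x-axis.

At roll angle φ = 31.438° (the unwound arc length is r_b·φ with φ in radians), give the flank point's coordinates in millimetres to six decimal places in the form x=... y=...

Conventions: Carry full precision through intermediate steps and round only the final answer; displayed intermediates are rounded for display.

topology: single-mesh involute geometry — m = 3.694, N = 23
pitch radius r_p = m·N/2 = 3.694·23/2 = 42.481000
base radius r_b = r_p·cos α = 42.481000·cos 21.661° = 39.481163
roll angle φ = 31.438° = 0.54869661 rad
x = r_b·(cos φ + φ·sin φ) = 44.984515
y = r_b·(sin φ − φ·cos φ) = 2.109277

x=44.984515 y=2.109277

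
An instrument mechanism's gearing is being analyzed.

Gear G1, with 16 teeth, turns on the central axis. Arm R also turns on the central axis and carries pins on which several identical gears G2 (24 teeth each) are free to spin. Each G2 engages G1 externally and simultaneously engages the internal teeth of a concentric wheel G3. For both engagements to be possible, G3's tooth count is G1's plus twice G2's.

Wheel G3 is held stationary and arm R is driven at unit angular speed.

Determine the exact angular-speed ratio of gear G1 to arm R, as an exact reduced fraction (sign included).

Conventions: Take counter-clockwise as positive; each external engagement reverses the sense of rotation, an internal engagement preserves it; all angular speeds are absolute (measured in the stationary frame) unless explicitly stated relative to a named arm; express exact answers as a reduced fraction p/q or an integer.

5

planetary set (16T centre, 24T on arm, 64T internal) — Willis relation
ring teeth: 16 + 2·24 = 64
16(ω_sun−ω_arm) = −64(ω_ring−ω_arm),  ω_ring = 0, ω_arm = 1
ω_sun = 1 − (64/16)(0−1) = 5
ω_out/ω_in = 5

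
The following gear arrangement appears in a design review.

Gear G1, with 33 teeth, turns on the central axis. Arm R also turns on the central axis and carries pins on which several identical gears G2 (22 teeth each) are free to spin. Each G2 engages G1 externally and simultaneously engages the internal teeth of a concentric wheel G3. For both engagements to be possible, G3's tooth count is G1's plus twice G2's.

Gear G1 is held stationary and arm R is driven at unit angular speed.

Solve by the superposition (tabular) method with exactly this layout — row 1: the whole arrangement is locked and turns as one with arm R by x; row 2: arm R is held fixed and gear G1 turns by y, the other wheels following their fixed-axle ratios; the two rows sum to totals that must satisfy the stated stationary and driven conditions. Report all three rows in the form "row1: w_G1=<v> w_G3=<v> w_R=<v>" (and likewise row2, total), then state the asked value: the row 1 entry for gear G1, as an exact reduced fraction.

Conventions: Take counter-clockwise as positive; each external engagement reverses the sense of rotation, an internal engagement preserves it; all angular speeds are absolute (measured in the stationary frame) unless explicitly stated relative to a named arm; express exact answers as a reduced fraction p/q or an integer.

row1: w_G1=1 w_G3=1 w_R=1
row2: w_G1=-1 w_G3=3/7 w_R=0
total: w_G1=0 w_G3=10/7 w_R=1
asked value: 1

class = planetary set [G3 = 33+2·22 = 77; Willis about the carrier]
superposition row 1 [locked train]: every member turns x
superposition row 2 [arm held]: sun y, ring −(33/77)·y, arm 0
boundary: total ω_sun = x + y = 0 and total ω_arm = x = 1  ⇒  y = -1, x = 1
row 2 ring = −(33/77)·(-1) = 3/7
totals (row 1 + row 2): sun 1 + (-1) = 0, ring 1 + 3/7 = 10/7, arm 1 + 0 = 1
asked cell (row1, sun) = 1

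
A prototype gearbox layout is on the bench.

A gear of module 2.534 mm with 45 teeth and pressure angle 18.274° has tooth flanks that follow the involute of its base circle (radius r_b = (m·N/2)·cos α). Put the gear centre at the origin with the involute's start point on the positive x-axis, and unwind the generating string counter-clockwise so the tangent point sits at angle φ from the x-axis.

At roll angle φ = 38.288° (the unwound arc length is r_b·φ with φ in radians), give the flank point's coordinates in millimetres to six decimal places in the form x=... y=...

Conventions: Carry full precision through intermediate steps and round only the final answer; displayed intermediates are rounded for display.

class = single-mesh tooth geometry [base-circle involute, m = 2.534, 45T]
pitch radius r_p = m·N/2 = 2.534·45/2 = 57.015000
base radius r_b = r_p·cos α = 57.015000·cos 18.274° = 54.139612
roll angle φ = 38.288° = 0.66825166 rad
x = r_b·(cos φ + φ·sin φ) = 64.911483
y = r_b·(sin φ − φ·cos φ) = 5.148667

x=64.911483 y=5.148667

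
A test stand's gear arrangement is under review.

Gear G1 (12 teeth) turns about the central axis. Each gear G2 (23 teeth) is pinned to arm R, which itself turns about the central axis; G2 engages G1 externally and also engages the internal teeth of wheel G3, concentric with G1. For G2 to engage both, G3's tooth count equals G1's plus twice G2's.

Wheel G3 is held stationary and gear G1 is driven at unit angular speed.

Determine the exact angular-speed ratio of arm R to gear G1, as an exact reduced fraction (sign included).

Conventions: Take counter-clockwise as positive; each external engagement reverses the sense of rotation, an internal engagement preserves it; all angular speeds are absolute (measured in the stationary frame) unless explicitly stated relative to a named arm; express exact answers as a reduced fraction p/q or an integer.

planetary set (12T centre, 23T on arm, 58T internal) — Willis relation
ring teeth: 12 + 2·23 = 58
12(ω_sun−ω_arm) = −58(ω_ring−ω_arm),  ω_ring = 0, ω_sun = 1
12(1−ω_arm) = −58(0−ω_arm)  ⇒  70·ω_arm = 12  ⇒  ω_arm = 6/35
ω_out/ω_in = 6/35

6/35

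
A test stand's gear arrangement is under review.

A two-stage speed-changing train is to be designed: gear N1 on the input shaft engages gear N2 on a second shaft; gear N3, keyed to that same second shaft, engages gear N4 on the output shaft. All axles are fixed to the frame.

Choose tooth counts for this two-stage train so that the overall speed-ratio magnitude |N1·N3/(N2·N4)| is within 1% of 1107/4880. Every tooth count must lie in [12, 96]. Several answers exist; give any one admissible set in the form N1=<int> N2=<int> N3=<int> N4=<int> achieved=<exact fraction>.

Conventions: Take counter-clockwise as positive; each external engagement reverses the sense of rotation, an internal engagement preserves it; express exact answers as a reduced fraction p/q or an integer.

topology: fixed-axis compound train — 2 stages, target 1107/4880
target = 1107/4880 in lowest terms: an exact hit needs N1·N3 = k·1107 and N2·N4 = k·4880 for one integer k, every count in [12, 96]; additionally prefer no 1:1 stage (N1 ≠ N2, N3 ≠ N4)
k = 1: N1·N3 = 1107 = 27·41, N2·N4 = 4880 = 61·80
achieved = 27·41/(61·80) = 1107/4880; |achieved − target| = 0 ≤ 1107/488000 ✓

N1=27 N2=61 N3=41 N4=80 achieved=1107/4880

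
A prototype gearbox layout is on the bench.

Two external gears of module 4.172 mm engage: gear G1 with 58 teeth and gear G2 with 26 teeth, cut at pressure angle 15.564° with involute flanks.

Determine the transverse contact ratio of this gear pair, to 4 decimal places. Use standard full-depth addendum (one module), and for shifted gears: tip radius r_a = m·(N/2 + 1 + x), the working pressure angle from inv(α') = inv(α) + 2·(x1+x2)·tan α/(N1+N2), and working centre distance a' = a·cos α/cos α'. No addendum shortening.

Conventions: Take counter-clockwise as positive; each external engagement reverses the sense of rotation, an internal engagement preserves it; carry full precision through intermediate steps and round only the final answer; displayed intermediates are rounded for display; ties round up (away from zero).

single-mesh involute tooth geometry (58T engaging 26T at module 4.172)
base radii: r_b1 = 116.551533, r_b2 = 52.247239
tip radii: r_a1 = 125.160000, r_a2 = 58.408000
no profile shift: α' = α, a' = a
action lengths: √(r_a1²−r_b1²) = 45.615412, √(r_a2²−r_b2²) = 26.109778
base pitch p_b = π·m·cos α = 12.626119
CR = (45.615412 + 26.109778 − 175.224000·sin 15.56400°)/12.626119 = 1.957057
contact ratio ≈ 1.9571

1.9571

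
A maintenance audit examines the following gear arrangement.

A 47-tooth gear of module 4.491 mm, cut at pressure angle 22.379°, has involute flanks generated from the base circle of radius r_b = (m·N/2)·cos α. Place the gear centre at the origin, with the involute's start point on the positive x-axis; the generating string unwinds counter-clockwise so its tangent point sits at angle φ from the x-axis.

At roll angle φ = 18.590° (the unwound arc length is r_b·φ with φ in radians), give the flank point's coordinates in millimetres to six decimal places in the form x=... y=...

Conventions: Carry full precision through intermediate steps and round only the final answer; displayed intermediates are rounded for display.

x=102.592286 y=1.099449

class = single-mesh tooth geometry [base-circle involute, m = 4.491, 47T]
pitch radius r_p = m·N/2 = 4.491·47/2 = 105.538500
base radius r_b = r_p·cos α = 105.538500·cos 22.379° = 97.589936
roll angle φ = 18.590° = 0.32445671 rad
x = r_b·(cos φ + φ·sin φ) = 102.592286
y = r_b·(sin φ − φ·cos φ) = 1.099449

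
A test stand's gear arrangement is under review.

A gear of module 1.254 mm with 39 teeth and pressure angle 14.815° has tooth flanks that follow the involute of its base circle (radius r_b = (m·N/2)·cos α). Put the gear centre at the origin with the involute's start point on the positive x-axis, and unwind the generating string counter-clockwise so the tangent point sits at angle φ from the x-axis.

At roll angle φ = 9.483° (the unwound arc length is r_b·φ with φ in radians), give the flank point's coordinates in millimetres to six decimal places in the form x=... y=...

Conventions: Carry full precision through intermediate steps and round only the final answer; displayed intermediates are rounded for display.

single-mesh involute tooth geometry (39T wheel at module 1.254)
pitch radius r_p = m·N/2 = 1.254·39/2 = 24.453000
base radius r_b = r_p·cos α = 24.453000·cos 14.815° = 23.640096
roll angle φ = 9.483° = 0.16550957 rad
x = r_b·(cos φ + φ·sin φ) = 23.961674
y = r_b·(sin φ − φ·cos φ) = 0.035629

x=23.961674 y=0.035629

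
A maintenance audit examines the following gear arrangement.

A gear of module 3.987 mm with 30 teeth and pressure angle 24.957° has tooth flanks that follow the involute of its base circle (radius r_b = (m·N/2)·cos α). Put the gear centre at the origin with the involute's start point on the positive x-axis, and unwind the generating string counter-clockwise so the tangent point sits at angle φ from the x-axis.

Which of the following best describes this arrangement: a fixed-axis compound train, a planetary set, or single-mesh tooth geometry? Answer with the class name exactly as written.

class = single-mesh tooth geometry [base-circle involute, m = 3.987, 30T]
classification: single-mesh tooth geometry

single-mesh tooth geometry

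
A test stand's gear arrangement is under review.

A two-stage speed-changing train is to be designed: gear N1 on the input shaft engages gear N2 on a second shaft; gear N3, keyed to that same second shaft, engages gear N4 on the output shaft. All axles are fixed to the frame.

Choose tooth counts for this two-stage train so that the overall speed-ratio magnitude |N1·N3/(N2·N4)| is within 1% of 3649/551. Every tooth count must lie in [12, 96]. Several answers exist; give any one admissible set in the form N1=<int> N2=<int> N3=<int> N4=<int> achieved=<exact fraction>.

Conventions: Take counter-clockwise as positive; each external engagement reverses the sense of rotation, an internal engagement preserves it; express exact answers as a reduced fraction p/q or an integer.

N1=41 N2=19 N3=89 N4=29 achieved=3649/551

design class (target 3649/551): fixed-axis compound train
target = 3649/551 in lowest terms: an exact hit needs N1·N3 = k·3649 and N2·N4 = k·551 for one integer k, every count in [12, 96]; additionally prefer no 1:1 stage (N1 ≠ N2, N3 ≠ N4)
k = 1: N1·N3 = 3649 = 41·89, N2·N4 = 551 = 19·29
achieved = 41·89/(19·29) = 3649/551; |achieved − target| = 0 ≤ 3649/55100 ✓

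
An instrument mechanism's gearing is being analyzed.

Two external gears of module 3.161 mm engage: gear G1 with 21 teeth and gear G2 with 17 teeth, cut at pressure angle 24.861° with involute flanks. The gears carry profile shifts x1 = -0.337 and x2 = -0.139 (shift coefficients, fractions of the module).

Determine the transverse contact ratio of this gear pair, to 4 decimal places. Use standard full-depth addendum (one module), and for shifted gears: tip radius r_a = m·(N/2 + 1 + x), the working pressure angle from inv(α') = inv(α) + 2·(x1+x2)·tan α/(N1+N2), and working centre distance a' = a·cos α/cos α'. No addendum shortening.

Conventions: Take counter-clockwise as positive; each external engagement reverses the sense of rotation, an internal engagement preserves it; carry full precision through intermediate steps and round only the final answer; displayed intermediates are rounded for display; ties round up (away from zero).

recognized (one external pair, fixed centres): single-mesh tooth geometry, m = 3.161, N1 = 21, N2 = 17
base radii: r_b1 = 30.114749, r_b2 = 24.378607
tip radii: r_a1 = 35.286243, r_a2 = 29.590121
inv(α') = inv(24.861°) + 2·(-0.337-0.139)·tan α/(21+17) = 0.01784284  ⇒  α' = 21.19169°
a' = a·cos α / cos α' = 60.0590·cos 24.861°/cos 21.19169° = 58.445674
action lengths: √(r_a1²−r_b1²) = 18.390781, √(r_a2²−r_b2²) = 16.770772
base pitch p_b = π·m·cos α = 9.010312
CR = (18.390781 + 16.770772 − 58.445674·sin 21.19169°)/9.010312 = 1.557555
contact ratio ≈ 1.5576

1.5576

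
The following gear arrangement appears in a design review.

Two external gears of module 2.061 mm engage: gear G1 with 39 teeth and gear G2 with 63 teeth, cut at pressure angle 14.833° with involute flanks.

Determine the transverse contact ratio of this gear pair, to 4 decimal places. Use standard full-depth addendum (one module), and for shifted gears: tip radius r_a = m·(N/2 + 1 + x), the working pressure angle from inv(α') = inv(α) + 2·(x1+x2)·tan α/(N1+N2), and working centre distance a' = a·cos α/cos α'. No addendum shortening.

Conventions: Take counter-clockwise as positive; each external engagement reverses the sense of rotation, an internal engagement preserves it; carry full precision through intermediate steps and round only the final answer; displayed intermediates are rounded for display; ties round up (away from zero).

topology: single-mesh involute geometry — m = 2.061, 39T/63T pair
base radii: r_b1 = 38.850229, r_b2 = 62.758063
tip radii: r_a1 = 42.250500, r_a2 = 66.982500
no profile shift: α' = α, a' = a
action lengths: √(r_a1²−r_b1²) = 16.606157, √(r_a2²−r_b2²) = 23.411127
base pitch p_b = π·m·cos α = 6.259056
CR = (16.606157 + 23.411127 − 105.111000·sin 14.83300°)/6.259056 = 2.094341
contact ratio ≈ 2.0943

2.0943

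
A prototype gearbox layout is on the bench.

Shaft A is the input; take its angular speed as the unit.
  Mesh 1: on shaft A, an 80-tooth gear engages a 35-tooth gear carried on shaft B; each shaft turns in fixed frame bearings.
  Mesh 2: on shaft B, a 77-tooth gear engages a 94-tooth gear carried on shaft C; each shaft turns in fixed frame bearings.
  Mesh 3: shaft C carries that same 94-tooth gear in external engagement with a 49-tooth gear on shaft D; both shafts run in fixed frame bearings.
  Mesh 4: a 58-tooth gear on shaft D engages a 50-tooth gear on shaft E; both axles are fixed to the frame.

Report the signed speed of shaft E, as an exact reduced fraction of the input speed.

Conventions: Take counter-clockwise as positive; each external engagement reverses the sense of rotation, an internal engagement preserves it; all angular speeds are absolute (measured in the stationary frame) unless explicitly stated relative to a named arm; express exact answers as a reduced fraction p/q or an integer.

4-mesh fixed-axis compound train (all bearings frame-fixed)
mesh 1 [80T→35T]: |ω|/ω_in = 1×80/35 = 16/7, sense flips to −
mesh 2 [77T→94T]: |ω|/ω_in = (16/7)×77/94 = 88/47, sense flips to +
mesh 3 [94T→49T]: |ω|/ω_in = (88/47)×94/49 = 176/49, sense flips to −
mesh 4 [58T→50T]: |ω|/ω_in = (176/49)×58/50 = 5104/1225, sense flips to +
signed output speed (× input speed) = 5104/1225

5104/1225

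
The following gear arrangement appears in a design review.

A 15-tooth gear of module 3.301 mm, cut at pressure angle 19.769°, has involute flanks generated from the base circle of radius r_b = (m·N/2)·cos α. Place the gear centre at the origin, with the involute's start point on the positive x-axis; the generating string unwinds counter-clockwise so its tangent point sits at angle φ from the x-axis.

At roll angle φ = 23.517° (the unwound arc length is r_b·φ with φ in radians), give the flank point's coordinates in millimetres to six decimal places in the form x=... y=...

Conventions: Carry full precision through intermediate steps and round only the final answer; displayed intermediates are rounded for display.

topology: single-mesh involute geometry — m = 3.301, N = 15
pitch radius r_p = m·N/2 = 3.301·15/2 = 24.757500
base radius r_b = r_p·cos α = 24.757500·cos 19.769° = 23.298390
roll angle φ = 23.517° = 0.41044908 rad
x = r_b·(cos φ + φ·sin φ) = 25.179026
y = r_b·(sin φ − φ·cos φ) = 0.528018

x=25.179026 y=0.528018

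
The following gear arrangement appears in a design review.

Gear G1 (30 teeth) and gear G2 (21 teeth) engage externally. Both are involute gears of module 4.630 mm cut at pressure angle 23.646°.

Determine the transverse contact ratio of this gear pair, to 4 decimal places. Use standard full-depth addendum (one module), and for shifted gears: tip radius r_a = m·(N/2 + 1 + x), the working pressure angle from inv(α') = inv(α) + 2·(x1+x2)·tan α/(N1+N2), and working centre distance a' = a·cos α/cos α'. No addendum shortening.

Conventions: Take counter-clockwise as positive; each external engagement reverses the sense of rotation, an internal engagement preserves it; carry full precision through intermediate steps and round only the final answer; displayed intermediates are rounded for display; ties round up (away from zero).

1.4849

topology: single-mesh involute geometry — m = 4.630, 30T/21T pair
base radii: r_b1 = 63.619048, r_b2 = 44.533334
tip radii: r_a1 = 74.080000, r_a2 = 53.245000
no profile shift: α' = α, a' = a
action lengths: √(r_a1²−r_b1²) = 37.953433, √(r_a2²−r_b2²) = 29.185822
base pitch p_b = π·m·cos α = 13.324342
CR = (37.953433 + 29.185822 − 118.065000·sin 23.64600°)/13.324342 = 1.484891
contact ratio ≈ 1.4849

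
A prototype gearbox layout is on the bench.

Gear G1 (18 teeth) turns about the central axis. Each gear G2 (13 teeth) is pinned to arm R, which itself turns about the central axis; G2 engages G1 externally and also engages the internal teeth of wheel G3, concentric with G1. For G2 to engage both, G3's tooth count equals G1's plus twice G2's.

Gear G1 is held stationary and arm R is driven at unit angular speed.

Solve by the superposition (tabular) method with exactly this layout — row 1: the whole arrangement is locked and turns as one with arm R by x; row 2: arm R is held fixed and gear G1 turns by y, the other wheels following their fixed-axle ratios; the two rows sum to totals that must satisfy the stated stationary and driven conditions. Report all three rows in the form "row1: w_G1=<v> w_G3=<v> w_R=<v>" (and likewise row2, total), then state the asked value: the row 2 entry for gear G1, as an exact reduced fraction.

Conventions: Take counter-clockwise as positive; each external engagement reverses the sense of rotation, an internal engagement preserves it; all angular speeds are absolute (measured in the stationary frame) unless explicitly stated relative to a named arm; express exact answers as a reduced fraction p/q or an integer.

class = planetary set [G3 = 18+2·13 = 44; Willis about the carrier]
row 1 — lock + rotate with arm: ω_sun = ω_ring = ω_arm = x
row 2 (arm held, sun turns y): ω_ring = −(18/44)·y, ω_arm = 0
boundary: total ω_sun = x + y = 0 and total ω_arm = x = 1  ⇒  y = -1, x = 1
row 2 ring = −(18/44)·(-1) = 9/22
totals (row 1 + row 2): sun 1 + (-1) = 0, ring 1 + 9/22 = 31/22, arm 1 + 0 = 1
asked cell (row2, sun) = -1

row1: w_G1=1 w_G3=1 w_R=1
row2: w_G1=-1 w_G3=9/22 w_R=0
total: w_G1=0 w_G3=31/22 w_R=1
asked value: -1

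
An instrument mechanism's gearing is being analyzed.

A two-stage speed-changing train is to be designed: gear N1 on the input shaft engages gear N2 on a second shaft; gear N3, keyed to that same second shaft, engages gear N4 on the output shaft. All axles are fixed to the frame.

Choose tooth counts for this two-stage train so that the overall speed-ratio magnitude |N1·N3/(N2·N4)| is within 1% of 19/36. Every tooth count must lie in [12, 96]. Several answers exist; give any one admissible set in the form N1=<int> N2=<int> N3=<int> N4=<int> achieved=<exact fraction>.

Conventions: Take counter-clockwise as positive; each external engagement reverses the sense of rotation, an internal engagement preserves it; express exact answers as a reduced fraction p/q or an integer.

N1=12 N2=36 N3=19 N4=12 achieved=19/36

2-stage fixed-axis compound train for ratio 19/36
target = 19/36 in lowest terms: an exact hit needs N1·N3 = k·19 and N2·N4 = k·36 for one integer k, every count in [12, 96]; additionally prefer no 1:1 stage (N1 ≠ N2, N3 ≠ N4)
k = 1…11: no 1:1-free in-range split of k·19 and k·36 into factor pairs; take k = 12
k = 12: N1·N3 = 228 = 12·19, N2·N4 = 432 = 36·12
achieved = 12·19/(36·12) = 19/36; |achieved − target| = 0 ≤ 19/3600 ✓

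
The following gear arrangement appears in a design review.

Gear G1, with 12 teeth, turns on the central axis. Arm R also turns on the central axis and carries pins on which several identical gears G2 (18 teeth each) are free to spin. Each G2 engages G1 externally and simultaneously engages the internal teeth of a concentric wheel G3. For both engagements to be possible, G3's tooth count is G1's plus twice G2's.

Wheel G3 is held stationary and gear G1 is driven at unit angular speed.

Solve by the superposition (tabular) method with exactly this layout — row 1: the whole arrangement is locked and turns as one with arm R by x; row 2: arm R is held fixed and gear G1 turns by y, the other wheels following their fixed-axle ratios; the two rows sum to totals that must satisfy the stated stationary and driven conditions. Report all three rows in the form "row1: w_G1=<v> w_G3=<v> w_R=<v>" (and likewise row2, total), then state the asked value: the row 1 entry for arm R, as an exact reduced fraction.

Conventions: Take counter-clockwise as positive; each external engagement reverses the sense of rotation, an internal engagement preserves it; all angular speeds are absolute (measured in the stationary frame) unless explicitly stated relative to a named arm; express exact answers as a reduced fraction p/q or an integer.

row1: w_G1=1/5 w_G3=1/5 w_R=1/5
row2: w_G1=4/5 w_G3=-1/5 w_R=0
total: w_G1=1 w_G3=0 w_R=1/5
asked value: 1/5

topology: planetary set — G1 12T / G2 18T / G3 48T, arm = carrier (Willis)
row 1 (train locked, turned with arm): all members turn x
row 2 — arm fixed, fixed-axis ratios: sun y, ring −(12/48)·y, arm 0
boundary: total ω_ring = x − (12/48)·y = 0 and total ω_sun = x + y = 1  ⇒  y = 4/5, x = 1/5
row 2 ring = −(12/48)·4/5 = -1/5
totals (row 1 + row 2): sun 1/5 + 4/5 = 1, ring 1/5 + (-1/5) = 0, arm 1/5 + 0 = 1/5
asked cell (row1, arm) = 1/5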